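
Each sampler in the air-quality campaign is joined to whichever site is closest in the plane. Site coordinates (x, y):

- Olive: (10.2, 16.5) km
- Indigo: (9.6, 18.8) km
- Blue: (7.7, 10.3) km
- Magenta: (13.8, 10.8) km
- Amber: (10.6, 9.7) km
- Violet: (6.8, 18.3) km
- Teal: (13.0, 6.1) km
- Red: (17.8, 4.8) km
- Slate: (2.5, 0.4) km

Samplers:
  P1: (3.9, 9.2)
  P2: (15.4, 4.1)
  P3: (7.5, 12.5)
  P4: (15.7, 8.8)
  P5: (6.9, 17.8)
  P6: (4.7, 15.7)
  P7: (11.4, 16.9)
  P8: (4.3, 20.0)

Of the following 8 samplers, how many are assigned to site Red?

P1 → Blue
P2 → Red
P3 → Blue
P4 → Magenta
P5 → Violet
P6 → Violet
P7 → Olive
P8 → Violet
1 of the 8 goes to Red.

1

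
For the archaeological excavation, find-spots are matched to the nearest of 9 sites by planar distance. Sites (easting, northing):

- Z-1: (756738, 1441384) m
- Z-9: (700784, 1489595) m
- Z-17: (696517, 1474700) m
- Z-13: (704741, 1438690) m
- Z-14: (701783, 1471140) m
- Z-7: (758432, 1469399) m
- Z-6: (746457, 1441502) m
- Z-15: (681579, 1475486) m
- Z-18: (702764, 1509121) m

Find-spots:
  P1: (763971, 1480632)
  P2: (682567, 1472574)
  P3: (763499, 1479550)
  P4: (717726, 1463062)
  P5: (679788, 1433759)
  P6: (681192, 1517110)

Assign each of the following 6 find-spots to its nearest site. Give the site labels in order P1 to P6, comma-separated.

P1 → Z-7 (d²=156860810.00)
P2 → Z-15 (d²=9455888.00)
P3 → Z-7 (d²=128717290.00)
P4 → Z-14 (d²=319433333.00)
P5 → Z-13 (d²=646966970.00)
P6 → Z-18 (d²=529175305.00)

Z-7, Z-15, Z-7, Z-14, Z-13, Z-18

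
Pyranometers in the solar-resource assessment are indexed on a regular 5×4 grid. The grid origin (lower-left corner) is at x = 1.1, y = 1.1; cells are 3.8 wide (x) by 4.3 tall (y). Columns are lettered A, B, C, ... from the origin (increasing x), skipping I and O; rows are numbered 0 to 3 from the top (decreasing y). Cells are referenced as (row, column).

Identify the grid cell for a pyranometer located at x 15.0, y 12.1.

(1, D)

Column index: ⌊(15.0 − 1.1) / 3.8⌋ = ⌊3.658⌋ = 3 → column D
Row offset from origin: ⌊(12.1 − 1.1) / 4.3⌋ = ⌊2.558⌋ = 2 → row 1 (counted from top)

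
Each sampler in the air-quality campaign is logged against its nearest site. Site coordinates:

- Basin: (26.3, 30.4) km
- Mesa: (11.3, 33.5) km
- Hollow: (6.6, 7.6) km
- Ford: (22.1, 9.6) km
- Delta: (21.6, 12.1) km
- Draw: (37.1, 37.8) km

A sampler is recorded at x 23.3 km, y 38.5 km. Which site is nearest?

Basin

Squared distances to each site:
Basin: 74.610; Mesa: 169.000; Hollow: 1233.700; Ford: 836.650; Delta: 699.850; Draw: 190.930.
Minimum at Basin.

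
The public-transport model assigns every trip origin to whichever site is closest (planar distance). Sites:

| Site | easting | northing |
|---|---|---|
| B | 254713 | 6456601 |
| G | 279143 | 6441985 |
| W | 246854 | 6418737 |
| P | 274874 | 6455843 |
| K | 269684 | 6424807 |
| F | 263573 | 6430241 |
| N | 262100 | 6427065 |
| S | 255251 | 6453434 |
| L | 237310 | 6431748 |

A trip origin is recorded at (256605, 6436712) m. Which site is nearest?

F

Squared distances to each site:
B: 399151985.000; G: 535765973.000; W: 418182626.000; P: 699751522.000; K: 312789266.000; F: 90426865.000; N: 123259634.000; S: 281458600.000; L: 396938321.000.
Minimum at F.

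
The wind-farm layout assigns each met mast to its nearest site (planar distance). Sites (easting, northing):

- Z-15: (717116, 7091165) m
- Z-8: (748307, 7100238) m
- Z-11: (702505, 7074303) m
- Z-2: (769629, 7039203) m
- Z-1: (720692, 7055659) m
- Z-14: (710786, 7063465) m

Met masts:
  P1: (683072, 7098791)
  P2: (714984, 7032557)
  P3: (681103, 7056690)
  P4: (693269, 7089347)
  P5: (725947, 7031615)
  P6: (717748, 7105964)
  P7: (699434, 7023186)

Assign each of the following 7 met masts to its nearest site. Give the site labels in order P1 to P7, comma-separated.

Z-11, Z-1, Z-11, Z-11, Z-1, Z-15, Z-1

P1 → Z-11 (d²=977303633.00)
P2 → Z-1 (d²=566283668.00)
P3 → Z-11 (d²=768263373.00)
P4 → Z-11 (d²=311625632.00)
P5 → Z-1 (d²=605728961.00)
P6 → Z-15 (d²=219409825.00)
P7 → Z-1 (d²=1506398293.00)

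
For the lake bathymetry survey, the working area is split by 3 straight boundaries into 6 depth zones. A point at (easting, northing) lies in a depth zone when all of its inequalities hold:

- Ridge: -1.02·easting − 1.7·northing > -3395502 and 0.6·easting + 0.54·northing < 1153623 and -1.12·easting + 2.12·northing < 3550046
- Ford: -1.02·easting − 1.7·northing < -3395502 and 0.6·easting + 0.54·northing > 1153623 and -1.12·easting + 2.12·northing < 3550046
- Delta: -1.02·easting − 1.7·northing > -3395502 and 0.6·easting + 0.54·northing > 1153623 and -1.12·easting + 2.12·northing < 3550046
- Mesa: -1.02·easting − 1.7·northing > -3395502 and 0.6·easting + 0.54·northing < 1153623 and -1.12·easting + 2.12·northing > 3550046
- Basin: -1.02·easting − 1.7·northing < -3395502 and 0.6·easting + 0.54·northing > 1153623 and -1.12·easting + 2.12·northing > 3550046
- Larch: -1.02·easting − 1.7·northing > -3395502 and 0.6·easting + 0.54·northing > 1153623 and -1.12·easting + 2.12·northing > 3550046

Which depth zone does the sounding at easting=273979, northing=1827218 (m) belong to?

Mesa

-1.02·273979 − 1.7·1827218 = -3385729.180, which is > -3395502
0.6·273979 + 0.54·1827218 = 1151085.120, which is < 1153623
-1.12·273979 + 2.12·1827218 = 3566845.680, which is > 3550046
This sign pattern matches Mesa.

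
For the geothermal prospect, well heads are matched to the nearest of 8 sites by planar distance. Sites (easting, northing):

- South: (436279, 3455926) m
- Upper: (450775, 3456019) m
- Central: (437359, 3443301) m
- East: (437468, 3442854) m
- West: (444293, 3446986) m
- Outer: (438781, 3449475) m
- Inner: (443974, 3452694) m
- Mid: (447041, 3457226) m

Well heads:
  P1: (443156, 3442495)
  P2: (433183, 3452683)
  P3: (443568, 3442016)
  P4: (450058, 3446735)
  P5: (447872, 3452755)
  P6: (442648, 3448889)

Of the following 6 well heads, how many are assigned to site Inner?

P1 → West
P2 → South
P3 → West
P4 → West
P5 → Inner
P6 → West
1 of the 6 goes to Inner.

1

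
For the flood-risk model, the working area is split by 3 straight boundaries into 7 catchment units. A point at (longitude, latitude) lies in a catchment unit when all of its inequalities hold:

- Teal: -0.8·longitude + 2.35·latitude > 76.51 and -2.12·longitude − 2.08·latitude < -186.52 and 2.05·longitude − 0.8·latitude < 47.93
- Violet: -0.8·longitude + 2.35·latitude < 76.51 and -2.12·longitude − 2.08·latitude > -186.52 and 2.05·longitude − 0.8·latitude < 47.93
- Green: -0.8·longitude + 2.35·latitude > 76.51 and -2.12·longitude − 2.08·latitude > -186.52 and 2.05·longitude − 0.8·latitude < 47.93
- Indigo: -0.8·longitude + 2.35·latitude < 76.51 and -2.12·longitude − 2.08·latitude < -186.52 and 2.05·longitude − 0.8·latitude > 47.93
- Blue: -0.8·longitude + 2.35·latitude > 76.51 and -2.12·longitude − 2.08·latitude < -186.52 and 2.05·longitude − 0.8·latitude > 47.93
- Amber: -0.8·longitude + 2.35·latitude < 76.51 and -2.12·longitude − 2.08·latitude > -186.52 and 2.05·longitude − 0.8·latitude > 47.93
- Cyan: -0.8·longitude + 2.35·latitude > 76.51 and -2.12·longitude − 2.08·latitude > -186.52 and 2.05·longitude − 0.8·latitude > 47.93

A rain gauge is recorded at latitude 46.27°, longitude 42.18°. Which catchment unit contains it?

Amber

-0.8·42.18 + 2.35·46.27 = 74.991, which is < 76.51
-2.12·42.18 − 2.08·46.27 = -185.663, which is > -186.52
2.05·42.18 − 0.8·46.27 = 49.453, which is > 47.93
This sign pattern matches Amber.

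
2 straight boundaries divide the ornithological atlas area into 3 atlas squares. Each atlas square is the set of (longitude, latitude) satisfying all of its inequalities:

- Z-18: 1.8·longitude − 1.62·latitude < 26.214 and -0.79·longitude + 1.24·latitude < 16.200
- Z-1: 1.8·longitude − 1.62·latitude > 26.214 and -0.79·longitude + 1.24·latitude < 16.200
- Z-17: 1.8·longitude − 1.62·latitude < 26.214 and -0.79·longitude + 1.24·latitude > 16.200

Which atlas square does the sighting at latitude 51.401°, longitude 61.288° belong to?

1.8·61.288 − 1.62·51.401 = 27.049, which is > 26.214
-0.79·61.288 + 1.24·51.401 = 15.320, which is < 16.200
This sign pattern matches Z-1.

Z-1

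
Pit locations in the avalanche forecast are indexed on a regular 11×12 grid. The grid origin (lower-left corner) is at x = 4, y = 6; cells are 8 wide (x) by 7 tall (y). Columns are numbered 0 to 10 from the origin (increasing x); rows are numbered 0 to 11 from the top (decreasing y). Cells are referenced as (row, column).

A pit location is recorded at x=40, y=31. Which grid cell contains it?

(8, 4)

Column index: ⌊(40 − 4) / 8⌋ = ⌊4.500⌋ = 4
Row offset from origin: ⌊(31 − 6) / 7⌋ = ⌊3.571⌋ = 3 → row 8 (counted from top)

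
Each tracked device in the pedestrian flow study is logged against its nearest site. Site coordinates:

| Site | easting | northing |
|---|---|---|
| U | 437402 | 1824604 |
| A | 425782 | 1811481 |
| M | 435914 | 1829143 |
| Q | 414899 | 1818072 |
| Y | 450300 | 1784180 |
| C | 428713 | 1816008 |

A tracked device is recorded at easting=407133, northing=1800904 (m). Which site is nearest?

Squared distances to each site:
U: 1477902361.000; A: 459658130.000; M: 1625787082.000; Q: 355050980.000; Y: 2143082065.000; C: 693827216.000.
Minimum at Q.

Q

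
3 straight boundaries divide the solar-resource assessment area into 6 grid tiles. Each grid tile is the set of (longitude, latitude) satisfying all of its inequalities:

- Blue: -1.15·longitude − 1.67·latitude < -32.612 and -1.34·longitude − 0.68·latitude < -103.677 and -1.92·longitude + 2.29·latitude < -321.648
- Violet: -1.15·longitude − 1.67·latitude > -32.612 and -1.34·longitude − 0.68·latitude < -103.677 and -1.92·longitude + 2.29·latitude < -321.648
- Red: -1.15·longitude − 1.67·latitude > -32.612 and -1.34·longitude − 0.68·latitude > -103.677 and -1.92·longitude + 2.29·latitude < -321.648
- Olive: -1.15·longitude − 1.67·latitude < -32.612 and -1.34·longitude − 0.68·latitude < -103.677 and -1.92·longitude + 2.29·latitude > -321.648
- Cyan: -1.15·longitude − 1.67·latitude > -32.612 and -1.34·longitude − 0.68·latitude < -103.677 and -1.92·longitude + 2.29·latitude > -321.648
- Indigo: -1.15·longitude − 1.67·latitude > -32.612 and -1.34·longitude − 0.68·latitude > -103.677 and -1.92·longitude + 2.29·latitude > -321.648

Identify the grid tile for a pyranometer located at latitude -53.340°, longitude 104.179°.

Red

-1.15·104.179 − 1.67·-53.340 = -30.728, which is > -32.612
-1.34·104.179 − 0.68·-53.340 = -103.329, which is > -103.677
-1.92·104.179 + 2.29·-53.340 = -322.172, which is < -321.648
This sign pattern matches Red.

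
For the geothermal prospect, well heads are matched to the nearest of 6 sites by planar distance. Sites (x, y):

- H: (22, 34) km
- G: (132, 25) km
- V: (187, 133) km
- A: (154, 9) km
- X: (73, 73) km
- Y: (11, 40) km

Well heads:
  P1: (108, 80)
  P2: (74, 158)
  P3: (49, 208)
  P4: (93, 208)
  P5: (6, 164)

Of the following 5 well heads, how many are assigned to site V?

1

P1 → X
P2 → X
P3 → X
P4 → V
P5 → X
1 of the 5 goes to V.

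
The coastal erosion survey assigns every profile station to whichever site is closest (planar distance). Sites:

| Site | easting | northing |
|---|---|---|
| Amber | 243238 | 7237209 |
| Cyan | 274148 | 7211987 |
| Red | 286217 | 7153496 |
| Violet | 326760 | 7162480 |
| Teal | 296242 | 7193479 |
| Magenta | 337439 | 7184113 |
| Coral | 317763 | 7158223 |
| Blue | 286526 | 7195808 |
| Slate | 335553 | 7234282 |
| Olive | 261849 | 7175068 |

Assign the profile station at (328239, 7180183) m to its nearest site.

Magenta

Squared distances to each site:
Amber: 10477134677.000; Cyan: 3937330697.000; Red: 2478044453.000; Violet: 315583650.000; Teal: 1200591625.000; Magenta: 100084900.000; Coral: 591988176.000; Blue: 1984114994.000; Slate: 2980196397.000; Olive: 4433795325.000.
Minimum at Magenta.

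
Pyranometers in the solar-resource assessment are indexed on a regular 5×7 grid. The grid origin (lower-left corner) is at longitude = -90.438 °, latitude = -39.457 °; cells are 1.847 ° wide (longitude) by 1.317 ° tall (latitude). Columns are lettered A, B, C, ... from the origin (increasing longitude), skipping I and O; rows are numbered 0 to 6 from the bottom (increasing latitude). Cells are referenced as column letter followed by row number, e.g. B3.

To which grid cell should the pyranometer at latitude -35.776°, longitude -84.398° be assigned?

Column index: ⌊(-84.398 − -90.438) / 1.847⌋ = ⌊3.270⌋ = 3 → column D
Row offset from origin: ⌊(-35.776 − -39.457) / 1.317⌋ = ⌊2.795⌋ = 2 → row 2

D2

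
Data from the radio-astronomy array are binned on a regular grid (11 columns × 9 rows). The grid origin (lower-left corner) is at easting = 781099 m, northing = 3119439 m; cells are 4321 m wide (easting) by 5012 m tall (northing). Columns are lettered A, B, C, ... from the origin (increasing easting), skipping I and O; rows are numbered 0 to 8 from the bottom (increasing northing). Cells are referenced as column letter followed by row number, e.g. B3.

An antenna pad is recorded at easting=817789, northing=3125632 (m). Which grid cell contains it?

Column index: ⌊(817789 − 781099) / 4321⌋ = ⌊8.491⌋ = 8 → column J
Row offset from origin: ⌊(3125632 − 3119439) / 5012⌋ = ⌊1.236⌋ = 1 → row 1

J1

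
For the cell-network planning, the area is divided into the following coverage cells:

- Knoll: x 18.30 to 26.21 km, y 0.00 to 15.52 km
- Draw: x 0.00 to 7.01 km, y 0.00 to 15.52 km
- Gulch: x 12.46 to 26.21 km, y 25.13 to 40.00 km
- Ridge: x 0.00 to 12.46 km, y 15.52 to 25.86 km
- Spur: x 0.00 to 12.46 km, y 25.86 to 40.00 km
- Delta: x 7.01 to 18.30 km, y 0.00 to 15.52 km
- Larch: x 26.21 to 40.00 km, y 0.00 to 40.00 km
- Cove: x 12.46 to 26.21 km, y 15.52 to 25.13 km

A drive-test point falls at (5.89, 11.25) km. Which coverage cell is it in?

The point has x = 5.89 and y = 11.25.
Only Draw satisfies 0.00 ≤ x ≤ 7.01 and 0.00 ≤ y ≤ 15.52.

Draw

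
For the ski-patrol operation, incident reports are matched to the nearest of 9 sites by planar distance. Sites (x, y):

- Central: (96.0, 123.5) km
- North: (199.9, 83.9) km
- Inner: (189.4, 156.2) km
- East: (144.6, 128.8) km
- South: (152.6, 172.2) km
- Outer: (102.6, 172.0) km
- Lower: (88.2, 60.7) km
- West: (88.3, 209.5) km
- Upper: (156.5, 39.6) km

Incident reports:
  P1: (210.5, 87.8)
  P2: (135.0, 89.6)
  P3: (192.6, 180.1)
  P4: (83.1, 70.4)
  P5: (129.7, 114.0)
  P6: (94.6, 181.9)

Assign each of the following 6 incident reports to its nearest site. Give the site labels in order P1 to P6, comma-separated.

North, East, Inner, Lower, East, Outer

P1 → North (d²=127.57)
P2 → East (d²=1628.80)
P3 → Inner (d²=581.45)
P4 → Lower (d²=120.10)
P5 → East (d²=441.05)
P6 → Outer (d²=162.01)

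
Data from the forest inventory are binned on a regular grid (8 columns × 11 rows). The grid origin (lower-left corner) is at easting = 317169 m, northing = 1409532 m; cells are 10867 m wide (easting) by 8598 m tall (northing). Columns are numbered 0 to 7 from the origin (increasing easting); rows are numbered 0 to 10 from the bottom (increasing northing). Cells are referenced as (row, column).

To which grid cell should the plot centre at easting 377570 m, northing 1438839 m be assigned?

(3, 5)

Column index: ⌊(377570 − 317169) / 10867⌋ = ⌊5.558⌋ = 5
Row offset from origin: ⌊(1438839 − 1409532) / 8598⌋ = ⌊3.409⌋ = 3 → row 3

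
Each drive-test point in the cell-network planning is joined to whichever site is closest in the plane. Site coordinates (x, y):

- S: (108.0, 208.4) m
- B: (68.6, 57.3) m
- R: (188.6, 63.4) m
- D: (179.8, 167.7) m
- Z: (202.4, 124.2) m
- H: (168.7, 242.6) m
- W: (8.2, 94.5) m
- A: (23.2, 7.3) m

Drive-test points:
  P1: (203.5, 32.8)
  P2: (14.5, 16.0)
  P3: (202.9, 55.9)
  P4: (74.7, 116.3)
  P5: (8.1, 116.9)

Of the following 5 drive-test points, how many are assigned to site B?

P1 → R
P2 → A
P3 → R
P4 → B
P5 → W
1 of the 5 goes to B.

1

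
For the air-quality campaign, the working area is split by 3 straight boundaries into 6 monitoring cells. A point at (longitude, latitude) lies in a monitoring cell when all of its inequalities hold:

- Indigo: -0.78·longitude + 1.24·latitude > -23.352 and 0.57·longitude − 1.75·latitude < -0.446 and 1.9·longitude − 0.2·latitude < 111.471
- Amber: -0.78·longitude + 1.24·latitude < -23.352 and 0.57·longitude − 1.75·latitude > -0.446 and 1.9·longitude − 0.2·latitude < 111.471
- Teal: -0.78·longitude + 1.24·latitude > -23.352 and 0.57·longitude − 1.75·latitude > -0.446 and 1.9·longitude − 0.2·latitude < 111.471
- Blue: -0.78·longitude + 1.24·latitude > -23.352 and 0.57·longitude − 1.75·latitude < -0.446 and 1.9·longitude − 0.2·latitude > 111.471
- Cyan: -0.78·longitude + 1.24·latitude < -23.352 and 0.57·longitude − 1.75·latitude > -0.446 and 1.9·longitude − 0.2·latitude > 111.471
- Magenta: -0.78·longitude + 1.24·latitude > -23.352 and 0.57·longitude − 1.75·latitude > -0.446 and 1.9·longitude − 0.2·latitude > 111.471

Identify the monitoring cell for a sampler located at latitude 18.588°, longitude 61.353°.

Cyan

-0.78·61.353 + 1.24·18.588 = -24.806, which is < -23.352
0.57·61.353 − 1.75·18.588 = 2.442, which is > -0.446
1.9·61.353 − 0.2·18.588 = 112.853, which is > 111.471
This sign pattern matches Cyan.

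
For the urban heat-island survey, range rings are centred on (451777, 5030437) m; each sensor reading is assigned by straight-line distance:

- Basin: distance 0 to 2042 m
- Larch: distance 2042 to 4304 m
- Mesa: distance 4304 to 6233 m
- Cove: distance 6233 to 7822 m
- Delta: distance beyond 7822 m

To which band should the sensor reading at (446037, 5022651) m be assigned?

Delta

Distance = √((446037−451777)² + (5022651−5030437)²) = √(32947600.000 + 60621796.000) = 9673.128 m.
7822 ≤ 9673.128 < ∞ → Delta.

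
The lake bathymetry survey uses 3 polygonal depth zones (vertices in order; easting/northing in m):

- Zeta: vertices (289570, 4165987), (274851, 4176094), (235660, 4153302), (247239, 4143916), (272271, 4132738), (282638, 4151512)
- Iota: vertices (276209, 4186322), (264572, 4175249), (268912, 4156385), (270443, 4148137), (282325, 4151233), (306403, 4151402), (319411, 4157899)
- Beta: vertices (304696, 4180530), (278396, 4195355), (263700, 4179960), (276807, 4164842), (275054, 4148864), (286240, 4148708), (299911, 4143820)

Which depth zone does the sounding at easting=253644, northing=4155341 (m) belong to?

Zeta

Cast a ray rightward from (253644, 4155341). For each polygon, the edges (by vertex number in listed order) whose endpoints lie on opposite sides of northing = 4155341, where each meets that height, and whether that is right or left of the point:
Zeta: 2–3 at easting≈239166.1 (left), 6–1 at easting≈284471.7 (right) → 1 crossing.
Iota: 3–4 at easting≈269105.8 (right), 6–7 at easting≈314289.5 (right) → 2 crossings.
Beta: 4–5 at easting≈275764.6 (right), 7–1 at easting≈301412.7 (right) → 2 crossings.
Only Zeta has an odd count, so the point is inside Zeta.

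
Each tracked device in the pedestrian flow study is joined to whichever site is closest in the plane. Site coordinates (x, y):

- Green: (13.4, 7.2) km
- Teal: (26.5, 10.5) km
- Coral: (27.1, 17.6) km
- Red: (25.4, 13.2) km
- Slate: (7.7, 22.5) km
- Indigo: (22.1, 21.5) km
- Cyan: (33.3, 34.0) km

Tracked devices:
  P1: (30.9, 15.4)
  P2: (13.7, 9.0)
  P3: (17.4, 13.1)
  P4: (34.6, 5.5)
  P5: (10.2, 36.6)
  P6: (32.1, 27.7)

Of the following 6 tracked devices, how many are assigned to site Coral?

P1 → Coral
P2 → Green
P3 → Green
P4 → Teal
P5 → Slate
P6 → Cyan
1 of the 6 goes to Coral.

1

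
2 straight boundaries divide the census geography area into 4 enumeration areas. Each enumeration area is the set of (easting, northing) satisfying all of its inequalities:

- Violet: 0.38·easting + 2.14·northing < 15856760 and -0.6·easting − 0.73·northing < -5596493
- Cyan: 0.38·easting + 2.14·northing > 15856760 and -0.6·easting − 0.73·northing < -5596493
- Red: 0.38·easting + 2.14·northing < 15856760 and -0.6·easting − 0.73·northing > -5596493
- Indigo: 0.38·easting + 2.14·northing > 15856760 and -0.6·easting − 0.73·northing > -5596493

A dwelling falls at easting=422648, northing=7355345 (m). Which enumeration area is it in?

0.38·422648 + 2.14·7355345 = 15901044.540, which is > 15856760
-0.6·422648 − 0.73·7355345 = -5622990.650, which is < -5596493
This sign pattern matches Cyan.

Cyan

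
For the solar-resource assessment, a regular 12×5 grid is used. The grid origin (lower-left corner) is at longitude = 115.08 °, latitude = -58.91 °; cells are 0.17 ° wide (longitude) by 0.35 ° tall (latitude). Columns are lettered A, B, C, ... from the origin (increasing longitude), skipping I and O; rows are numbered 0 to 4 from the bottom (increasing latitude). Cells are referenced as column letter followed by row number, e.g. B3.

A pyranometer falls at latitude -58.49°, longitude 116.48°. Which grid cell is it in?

J1

Column index: ⌊(116.48 − 115.08) / 0.17⌋ = ⌊8.235⌋ = 8 → column J
Row offset from origin: ⌊(-58.49 − -58.91) / 0.35⌋ = ⌊1.200⌋ = 1 → row 1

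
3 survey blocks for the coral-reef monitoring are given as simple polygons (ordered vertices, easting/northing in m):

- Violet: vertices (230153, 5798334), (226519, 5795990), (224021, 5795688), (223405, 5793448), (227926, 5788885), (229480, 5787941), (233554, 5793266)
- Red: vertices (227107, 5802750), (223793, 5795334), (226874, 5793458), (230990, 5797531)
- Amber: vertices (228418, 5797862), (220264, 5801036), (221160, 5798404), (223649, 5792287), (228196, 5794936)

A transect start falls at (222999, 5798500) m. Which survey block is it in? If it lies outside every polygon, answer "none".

Amber

Cast a ray rightward from (222999, 5798500). For each polygon, the edges (by vertex number in listed order) whose endpoints lie on opposite sides of northing = 5798500, where each meets that height, and whether that is right or left of the point:
Violet: no edge straddles that height → 0 crossings.
Red: 1–2 at easting≈225207.8 (right), 4–1 at easting≈230269.1 (right) → 2 crossings.
Amber: 1–2 at easting≈226779.0 (right), 2–3 at easting≈221127.3 (left) → 1 crossing.
Only Amber has an odd count, so the point is inside Amber.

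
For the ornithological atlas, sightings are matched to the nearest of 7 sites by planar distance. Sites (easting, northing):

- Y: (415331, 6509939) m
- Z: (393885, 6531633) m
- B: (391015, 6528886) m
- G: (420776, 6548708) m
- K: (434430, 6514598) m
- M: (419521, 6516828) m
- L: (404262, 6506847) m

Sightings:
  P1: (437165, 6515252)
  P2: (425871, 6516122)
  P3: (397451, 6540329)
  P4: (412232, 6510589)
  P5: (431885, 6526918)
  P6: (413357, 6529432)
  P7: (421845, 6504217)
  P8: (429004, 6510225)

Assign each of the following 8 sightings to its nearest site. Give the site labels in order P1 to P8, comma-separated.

P1 → K (d²=7907941.00)
P2 → M (d²=40820936.00)
P3 → Z (d²=88336772.00)
P4 → Y (d²=10026301.00)
P5 → K (d²=158259425.00)
P6 → M (d²=196855712.00)
P7 → Y (d²=75173480.00)
P8 → K (d²=48564605.00)

K, M, Z, Y, K, M, Y, K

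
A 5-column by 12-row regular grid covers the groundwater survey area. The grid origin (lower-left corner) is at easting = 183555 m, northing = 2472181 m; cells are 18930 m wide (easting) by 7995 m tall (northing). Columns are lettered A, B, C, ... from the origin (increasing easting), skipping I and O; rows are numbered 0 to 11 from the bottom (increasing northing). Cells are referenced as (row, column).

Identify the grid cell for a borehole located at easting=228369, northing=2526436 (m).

Column index: ⌊(228369 − 183555) / 18930⌋ = ⌊2.367⌋ = 2 → column C
Row offset from origin: ⌊(2526436 − 2472181) / 7995⌋ = ⌊6.786⌋ = 6 → row 6

(6, C)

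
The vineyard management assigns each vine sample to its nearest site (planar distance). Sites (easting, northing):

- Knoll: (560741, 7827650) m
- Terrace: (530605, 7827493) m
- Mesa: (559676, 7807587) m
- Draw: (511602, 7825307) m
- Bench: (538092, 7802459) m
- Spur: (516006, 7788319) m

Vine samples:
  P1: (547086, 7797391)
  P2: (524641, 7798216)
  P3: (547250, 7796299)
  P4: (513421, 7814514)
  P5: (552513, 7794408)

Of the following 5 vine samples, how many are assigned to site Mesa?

1

P1 → Bench
P2 → Spur
P3 → Bench
P4 → Draw
P5 → Mesa
1 of the 5 goes to Mesa.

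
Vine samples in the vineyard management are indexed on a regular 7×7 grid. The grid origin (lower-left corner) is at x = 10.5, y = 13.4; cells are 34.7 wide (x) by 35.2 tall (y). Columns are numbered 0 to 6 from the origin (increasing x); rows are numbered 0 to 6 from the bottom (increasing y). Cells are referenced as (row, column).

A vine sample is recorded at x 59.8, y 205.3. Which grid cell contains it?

Column index: ⌊(59.8 − 10.5) / 34.7⌋ = ⌊1.421⌋ = 1
Row offset from origin: ⌊(205.3 − 13.4) / 35.2⌋ = ⌊5.452⌋ = 5 → row 5

(5, 1)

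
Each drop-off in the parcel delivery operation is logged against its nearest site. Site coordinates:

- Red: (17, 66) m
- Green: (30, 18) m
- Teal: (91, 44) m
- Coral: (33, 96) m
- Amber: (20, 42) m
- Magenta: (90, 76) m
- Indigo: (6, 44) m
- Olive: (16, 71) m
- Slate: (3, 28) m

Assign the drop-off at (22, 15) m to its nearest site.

Squared distances to each site:
Red: 2626.000; Green: 73.000; Teal: 5602.000; Coral: 6682.000; Amber: 733.000; Magenta: 8345.000; Indigo: 1097.000; Olive: 3172.000; Slate: 530.000.
Minimum at Green.

Green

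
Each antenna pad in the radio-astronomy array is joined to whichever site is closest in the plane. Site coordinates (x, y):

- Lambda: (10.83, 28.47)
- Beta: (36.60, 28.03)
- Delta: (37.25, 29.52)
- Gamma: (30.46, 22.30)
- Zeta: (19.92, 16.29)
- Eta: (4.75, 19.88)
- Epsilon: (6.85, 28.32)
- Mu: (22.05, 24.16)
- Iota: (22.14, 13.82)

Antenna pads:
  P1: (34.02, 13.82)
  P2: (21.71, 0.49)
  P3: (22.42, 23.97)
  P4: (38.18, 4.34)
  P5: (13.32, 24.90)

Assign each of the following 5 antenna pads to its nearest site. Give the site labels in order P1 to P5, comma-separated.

P1 → Gamma (d²=84.58)
P2 → Iota (d²=177.87)
P3 → Mu (d²=0.17)
P4 → Iota (d²=347.15)
P5 → Lambda (d²=18.95)

Gamma, Iota, Mu, Iota, Lambda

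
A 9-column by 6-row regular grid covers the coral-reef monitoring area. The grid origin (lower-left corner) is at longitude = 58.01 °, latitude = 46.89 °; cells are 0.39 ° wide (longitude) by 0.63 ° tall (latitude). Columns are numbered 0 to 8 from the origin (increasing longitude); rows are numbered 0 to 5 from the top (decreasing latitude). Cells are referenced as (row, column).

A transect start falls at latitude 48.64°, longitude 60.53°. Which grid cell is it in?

Column index: ⌊(60.53 − 58.01) / 0.39⌋ = ⌊6.462⌋ = 6
Row offset from origin: ⌊(48.64 − 46.89) / 0.63⌋ = ⌊2.778⌋ = 2 → row 3 (counted from top)

(3, 6)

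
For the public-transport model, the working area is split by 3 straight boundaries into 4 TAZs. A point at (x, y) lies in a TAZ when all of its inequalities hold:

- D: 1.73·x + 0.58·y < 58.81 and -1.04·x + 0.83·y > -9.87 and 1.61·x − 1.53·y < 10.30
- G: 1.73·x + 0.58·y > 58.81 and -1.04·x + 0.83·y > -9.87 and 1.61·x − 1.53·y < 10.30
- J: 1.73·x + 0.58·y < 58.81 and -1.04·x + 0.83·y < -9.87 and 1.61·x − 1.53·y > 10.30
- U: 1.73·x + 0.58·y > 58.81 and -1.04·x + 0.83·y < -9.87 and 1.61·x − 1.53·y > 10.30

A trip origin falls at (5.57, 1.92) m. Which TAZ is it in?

D

1.73·5.57 + 0.58·1.92 = 10.750, which is < 58.81
-1.04·5.57 + 0.83·1.92 = -4.199, which is > -9.87
1.61·5.57 − 1.53·1.92 = 6.030, which is < 10.30
This sign pattern matches D.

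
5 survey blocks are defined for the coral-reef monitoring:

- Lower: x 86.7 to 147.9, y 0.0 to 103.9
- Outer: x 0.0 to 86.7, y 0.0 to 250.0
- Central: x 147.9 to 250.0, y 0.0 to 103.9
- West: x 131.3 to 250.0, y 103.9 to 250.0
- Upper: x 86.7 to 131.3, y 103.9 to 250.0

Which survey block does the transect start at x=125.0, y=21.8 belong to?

Lower

The point has x = 125.0 and y = 21.8.
Only Lower satisfies 86.7 ≤ x ≤ 147.9 and 0.0 ≤ y ≤ 103.9.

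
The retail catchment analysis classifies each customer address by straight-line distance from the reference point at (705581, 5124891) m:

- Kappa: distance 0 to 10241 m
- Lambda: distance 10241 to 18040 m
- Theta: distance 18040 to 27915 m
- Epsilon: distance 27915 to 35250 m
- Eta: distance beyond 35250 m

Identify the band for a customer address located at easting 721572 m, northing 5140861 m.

Theta

Distance = √((721572−705581)² + (5140861−5124891)²) = √(255712081.000 + 255040900.000) = 22599.845 m.
18040 ≤ 22599.845 < 27915 → Theta.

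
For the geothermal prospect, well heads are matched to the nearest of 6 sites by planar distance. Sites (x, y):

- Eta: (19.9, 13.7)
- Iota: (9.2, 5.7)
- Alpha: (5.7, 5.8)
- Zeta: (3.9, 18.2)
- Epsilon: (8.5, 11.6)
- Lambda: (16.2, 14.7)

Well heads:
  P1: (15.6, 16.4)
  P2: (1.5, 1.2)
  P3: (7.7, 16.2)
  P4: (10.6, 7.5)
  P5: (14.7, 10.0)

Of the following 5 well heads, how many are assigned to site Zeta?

1

P1 → Lambda
P2 → Alpha
P3 → Zeta
P4 → Iota
P5 → Lambda
1 of the 5 goes to Zeta.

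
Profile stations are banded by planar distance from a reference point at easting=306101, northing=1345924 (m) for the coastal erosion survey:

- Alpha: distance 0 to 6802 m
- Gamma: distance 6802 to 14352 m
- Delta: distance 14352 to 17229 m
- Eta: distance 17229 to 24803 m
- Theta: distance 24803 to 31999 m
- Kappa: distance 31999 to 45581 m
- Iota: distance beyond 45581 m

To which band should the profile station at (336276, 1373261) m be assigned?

Kappa

Distance = √((336276−306101)² + (1373261−1345924)²) = √(910530625.000 + 747311569.000) = 40716.608 m.
31999 ≤ 40716.608 < 45581 → Kappa.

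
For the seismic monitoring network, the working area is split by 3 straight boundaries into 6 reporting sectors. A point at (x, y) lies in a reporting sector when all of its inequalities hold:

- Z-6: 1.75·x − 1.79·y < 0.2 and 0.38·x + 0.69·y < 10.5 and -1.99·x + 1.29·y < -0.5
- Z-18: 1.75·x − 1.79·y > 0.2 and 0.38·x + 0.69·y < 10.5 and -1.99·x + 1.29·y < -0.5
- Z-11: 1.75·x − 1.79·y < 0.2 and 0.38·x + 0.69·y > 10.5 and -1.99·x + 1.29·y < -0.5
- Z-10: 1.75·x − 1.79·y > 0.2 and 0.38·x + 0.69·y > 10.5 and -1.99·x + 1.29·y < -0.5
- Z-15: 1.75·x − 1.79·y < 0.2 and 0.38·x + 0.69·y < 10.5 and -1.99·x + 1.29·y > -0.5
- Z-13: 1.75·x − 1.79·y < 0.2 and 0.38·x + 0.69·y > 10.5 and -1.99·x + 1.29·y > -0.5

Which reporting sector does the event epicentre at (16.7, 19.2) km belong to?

Z-11

1.75·16.7 − 1.79·19.2 = -5.143, which is < 0.2
0.38·16.7 + 0.69·19.2 = 19.594, which is > 10.5
-1.99·16.7 + 1.29·19.2 = -8.465, which is < -0.5
This sign pattern matches Z-11.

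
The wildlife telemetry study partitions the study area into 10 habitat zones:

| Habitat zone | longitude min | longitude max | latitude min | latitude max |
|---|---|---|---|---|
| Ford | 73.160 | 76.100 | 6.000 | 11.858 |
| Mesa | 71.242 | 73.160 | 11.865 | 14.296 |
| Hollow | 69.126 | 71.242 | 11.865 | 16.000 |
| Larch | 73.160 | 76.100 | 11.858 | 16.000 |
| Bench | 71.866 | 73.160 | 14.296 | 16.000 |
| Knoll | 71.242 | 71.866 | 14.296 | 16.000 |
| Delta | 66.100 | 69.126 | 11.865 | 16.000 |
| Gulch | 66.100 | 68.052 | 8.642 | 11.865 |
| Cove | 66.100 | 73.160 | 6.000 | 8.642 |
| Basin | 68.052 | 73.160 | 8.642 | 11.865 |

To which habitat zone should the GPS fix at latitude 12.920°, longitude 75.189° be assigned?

The point has longitude = 75.189 and latitude = 12.920.
Only Larch satisfies 73.160 ≤ longitude ≤ 76.100 and 11.858 ≤ latitude ≤ 16.000.

Larch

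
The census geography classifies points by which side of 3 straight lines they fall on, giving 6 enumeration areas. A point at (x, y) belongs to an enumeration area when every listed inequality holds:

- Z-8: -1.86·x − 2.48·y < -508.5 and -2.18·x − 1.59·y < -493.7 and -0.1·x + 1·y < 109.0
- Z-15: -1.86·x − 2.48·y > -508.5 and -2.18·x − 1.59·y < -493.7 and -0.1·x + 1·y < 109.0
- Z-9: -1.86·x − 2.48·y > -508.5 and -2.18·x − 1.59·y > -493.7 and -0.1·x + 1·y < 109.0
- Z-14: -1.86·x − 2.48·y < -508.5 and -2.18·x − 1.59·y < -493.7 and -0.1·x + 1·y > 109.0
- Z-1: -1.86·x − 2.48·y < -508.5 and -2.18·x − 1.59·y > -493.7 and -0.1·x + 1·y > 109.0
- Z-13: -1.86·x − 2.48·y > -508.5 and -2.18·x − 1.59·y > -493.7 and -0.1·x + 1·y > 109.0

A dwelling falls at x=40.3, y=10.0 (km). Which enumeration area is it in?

-1.86·40.3 − 2.48·10.0 = -99.758, which is > -508.5
-2.18·40.3 − 1.59·10.0 = -103.754, which is > -493.7
-0.1·40.3 + 1·10.0 = 5.970, which is < 109.0
This sign pattern matches Z-9.

Z-9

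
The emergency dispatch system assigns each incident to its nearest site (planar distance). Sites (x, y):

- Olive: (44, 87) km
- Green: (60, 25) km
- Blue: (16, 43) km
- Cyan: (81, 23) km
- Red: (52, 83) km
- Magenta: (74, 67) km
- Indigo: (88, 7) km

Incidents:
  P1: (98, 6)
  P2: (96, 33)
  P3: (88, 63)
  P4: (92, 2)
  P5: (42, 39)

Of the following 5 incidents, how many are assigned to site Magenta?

1

P1 → Indigo
P2 → Cyan
P3 → Magenta
P4 → Indigo
P5 → Green
1 of the 5 goes to Magenta.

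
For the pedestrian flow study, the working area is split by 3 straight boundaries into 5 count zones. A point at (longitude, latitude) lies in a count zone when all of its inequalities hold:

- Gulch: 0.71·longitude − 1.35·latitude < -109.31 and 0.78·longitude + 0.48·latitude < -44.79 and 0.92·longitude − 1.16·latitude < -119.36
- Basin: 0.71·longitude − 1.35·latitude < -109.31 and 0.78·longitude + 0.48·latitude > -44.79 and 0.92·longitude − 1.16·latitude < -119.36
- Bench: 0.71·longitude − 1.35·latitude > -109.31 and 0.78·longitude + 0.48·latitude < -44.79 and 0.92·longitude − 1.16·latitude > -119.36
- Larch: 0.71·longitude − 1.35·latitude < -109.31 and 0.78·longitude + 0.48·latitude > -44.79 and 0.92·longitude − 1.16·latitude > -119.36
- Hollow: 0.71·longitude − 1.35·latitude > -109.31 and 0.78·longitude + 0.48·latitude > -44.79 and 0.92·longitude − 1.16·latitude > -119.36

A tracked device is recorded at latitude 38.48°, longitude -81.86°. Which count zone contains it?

0.71·-81.86 − 1.35·38.48 = -110.069, which is < -109.31
0.78·-81.86 + 0.48·38.48 = -45.380, which is < -44.79
0.92·-81.86 − 1.16·38.48 = -119.948, which is < -119.36
This sign pattern matches Gulch.

Gulch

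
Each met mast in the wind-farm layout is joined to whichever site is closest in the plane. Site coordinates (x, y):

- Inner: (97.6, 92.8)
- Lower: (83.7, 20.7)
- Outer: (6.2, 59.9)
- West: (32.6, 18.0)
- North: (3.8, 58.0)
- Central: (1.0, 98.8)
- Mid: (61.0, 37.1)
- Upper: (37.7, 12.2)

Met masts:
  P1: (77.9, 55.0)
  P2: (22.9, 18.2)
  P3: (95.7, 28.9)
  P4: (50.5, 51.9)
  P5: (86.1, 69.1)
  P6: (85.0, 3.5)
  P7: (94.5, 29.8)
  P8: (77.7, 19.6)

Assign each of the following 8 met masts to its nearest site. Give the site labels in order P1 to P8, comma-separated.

Mid, West, Lower, Mid, Inner, Lower, Lower, Lower

P1 → Mid (d²=606.02)
P2 → West (d²=94.13)
P3 → Lower (d²=211.24)
P4 → Mid (d²=329.29)
P5 → Inner (d²=693.94)
P6 → Lower (d²=297.53)
P7 → Lower (d²=199.45)
P8 → Lower (d²=37.21)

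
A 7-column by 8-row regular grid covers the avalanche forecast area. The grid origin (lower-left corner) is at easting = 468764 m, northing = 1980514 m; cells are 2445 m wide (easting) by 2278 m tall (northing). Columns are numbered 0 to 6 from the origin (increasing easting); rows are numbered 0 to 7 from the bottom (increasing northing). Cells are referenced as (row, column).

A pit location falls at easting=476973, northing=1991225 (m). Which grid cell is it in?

Column index: ⌊(476973 − 468764) / 2445⌋ = ⌊3.357⌋ = 3
Row offset from origin: ⌊(1991225 − 1980514) / 2278⌋ = ⌊4.702⌋ = 4 → row 4

(4, 3)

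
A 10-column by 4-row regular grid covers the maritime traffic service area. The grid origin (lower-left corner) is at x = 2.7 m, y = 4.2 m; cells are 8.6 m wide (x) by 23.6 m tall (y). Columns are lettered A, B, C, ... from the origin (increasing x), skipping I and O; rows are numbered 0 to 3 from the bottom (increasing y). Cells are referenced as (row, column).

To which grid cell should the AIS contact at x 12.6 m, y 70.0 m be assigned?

Column index: ⌊(12.6 − 2.7) / 8.6⌋ = ⌊1.151⌋ = 1 → column B
Row offset from origin: ⌊(70.0 − 4.2) / 23.6⌋ = ⌊2.788⌋ = 2 → row 2

(2, B)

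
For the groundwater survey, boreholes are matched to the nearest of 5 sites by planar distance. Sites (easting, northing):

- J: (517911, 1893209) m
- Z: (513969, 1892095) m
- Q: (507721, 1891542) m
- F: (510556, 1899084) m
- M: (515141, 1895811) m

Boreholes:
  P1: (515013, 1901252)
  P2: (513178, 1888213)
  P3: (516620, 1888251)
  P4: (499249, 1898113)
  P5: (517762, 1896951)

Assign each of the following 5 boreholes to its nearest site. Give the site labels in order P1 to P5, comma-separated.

F, Z, Z, Q, M

P1 → F (d²=24565073.00)
P2 → Z (d²=15695605.00)
P3 → Z (d²=21804137.00)
P4 → Q (d²=114952825.00)
P5 → M (d²=8169241.00)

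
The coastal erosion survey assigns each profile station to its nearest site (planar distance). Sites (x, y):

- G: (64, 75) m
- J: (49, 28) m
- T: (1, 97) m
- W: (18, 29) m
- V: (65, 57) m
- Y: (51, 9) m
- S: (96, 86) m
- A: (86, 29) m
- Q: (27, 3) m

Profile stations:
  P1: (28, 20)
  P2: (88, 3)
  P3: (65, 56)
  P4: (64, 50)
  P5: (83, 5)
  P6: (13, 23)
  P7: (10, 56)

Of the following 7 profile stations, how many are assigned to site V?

2

P1 → W
P2 → A
P3 → V
P4 → V
P5 → A
P6 → W
P7 → W
2 of the 7 go to V.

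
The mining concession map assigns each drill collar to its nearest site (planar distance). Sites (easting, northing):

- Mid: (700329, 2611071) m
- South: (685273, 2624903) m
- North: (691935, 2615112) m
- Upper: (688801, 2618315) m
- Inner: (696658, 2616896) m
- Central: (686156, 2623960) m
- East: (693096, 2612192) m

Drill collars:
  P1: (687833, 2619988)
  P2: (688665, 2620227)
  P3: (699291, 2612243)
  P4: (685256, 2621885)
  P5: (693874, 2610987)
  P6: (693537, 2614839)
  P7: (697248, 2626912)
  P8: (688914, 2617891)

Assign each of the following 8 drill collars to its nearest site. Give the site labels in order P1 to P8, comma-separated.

Upper, Upper, Mid, Central, East, North, Inner, Upper

P1 → Upper (d²=3735953.00)
P2 → Upper (d²=3674240.00)
P3 → Mid (d²=2451028.00)
P4 → Central (d²=5115625.00)
P5 → East (d²=2057309.00)
P6 → North (d²=2640933.00)
P7 → Inner (d²=100668356.00)
P8 → Upper (d²=192545.00)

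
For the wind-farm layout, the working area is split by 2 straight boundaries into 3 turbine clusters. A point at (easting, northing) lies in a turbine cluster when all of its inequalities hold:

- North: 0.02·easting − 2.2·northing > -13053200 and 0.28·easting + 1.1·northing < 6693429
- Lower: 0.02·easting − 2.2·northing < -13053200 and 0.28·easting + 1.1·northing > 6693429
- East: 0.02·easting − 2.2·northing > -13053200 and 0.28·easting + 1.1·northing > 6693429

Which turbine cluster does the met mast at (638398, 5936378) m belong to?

0.02·638398 − 2.2·5936378 = -13047263.640, which is > -13053200
0.28·638398 + 1.1·5936378 = 6708767.240, which is > 6693429
This sign pattern matches East.

East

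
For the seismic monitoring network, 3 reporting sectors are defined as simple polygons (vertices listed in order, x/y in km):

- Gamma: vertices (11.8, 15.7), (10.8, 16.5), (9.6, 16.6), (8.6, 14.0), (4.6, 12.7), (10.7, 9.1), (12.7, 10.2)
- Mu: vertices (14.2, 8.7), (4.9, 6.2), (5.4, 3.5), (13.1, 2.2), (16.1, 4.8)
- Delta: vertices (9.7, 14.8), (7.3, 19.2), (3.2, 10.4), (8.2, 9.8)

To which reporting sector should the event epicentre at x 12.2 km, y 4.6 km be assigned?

Cast a ray rightward from (12.2, 4.6). For each polygon, the edges (by vertex number in listed order) whose endpoints lie on opposite sides of y = 4.6, where each meets that height, and whether that is right or left of the point:
Gamma: no edge straddles that height → 0 crossings.
Mu: 2–3 at x≈5.20 (left), 4–5 at x≈15.87 (right) → 1 crossing.
Delta: no edge straddles that height → 0 crossings.
Only Mu has an odd count, so the point is inside Mu.

Mu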